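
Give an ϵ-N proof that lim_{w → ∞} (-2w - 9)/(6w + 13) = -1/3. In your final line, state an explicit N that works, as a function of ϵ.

Let ϵ > 0. We seek N > 0 such that w > N implies |(-2w - 9)/(6w + 13) + 1/3| < ϵ.
(-2w - 9)/(6w + 13) + 1/3 = (6(-2w - 9) − (-2)(6w + 13)) / (6(6w + 13)) = -28/(6(6w + 13)).
For w > 0 we have 6w + 13 > 6w, so |(-2w - 9)/(6w + 13) + 1/3| = 28/(6(6w + 13)) < 28/(6·6w) = (7/9)/w.
Thus |(-2w - 9)/(6w + 13) + 1/3| < ϵ whenever w > (7/9)/ϵ.
Take N = (7/9)/ϵ. If w > N then |(-2w - 9)/(6w + 13) + 1/3| < (7/9)/w < ϵ.

N = (7/9)/ϵ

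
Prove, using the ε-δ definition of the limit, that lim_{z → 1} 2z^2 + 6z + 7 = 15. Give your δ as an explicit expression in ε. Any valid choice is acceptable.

δ = min(1, ε/12)

Let ε > 0. We want δ > 0 such that 0 < |z − 1| < δ implies |(2z^2 + 6z + 7) − 15| < ε.
(2z^2 + 6z + 7) − 15 = 2z^2 + 6z - 8 = (z − 1)(2z + 8).
So |(2z^2 + 6z + 7) − 15| = |z − 1|·|2z + 8|.
Require δ ≤ 1. Then |z − 1| < 1 gives |z| < 2, and by the triangle inequality |2z + 8| ≤ 2·2 + 8 = 12.
Hence |(2z^2 + 6z + 7) − 15| ≤ 12|z − 1| < ε provided |z − 1| < ε/12.
Choosing δ = min(1, ε/12) ensures both conditions, hence |(2z^2 + 6z + 7) − 15| < ε.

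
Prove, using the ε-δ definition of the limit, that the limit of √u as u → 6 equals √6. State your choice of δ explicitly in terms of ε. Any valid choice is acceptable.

Let ε > 0. We want δ > 0 such that 0 < |u − 6| < δ implies |√u − √6| < ε.
Rationalise: √u − √6 = (u − 6)/(√u + √6), so |√u − √6| = |u − 6|/(√u + √6).
Restrict δ ≤ 6 so that |u − 6| < 6 forces u > 0, and then √u + √6 > √6.
Hence |√u − √6| < |u − 6|/√6, which is < ε once |u − 6| < √6·ε.
Take δ = min(6, √6·ε). If 0 < |u − 6| < δ then u > 0 and |√u − √6| < |u − 6|/√6 < ε.

δ = min(6, √6·ε)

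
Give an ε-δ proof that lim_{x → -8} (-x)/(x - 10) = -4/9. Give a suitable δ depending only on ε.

δ = min(9, (81/5)ε)

Fix ε > 0. We want δ > 0 with 0 < |x + 8| < δ ⇒ |(-x)/(x - 10) + 4/9| < ε.
Combining over a common denominator, (-x)/(x - 10) + 4/9 = [(-x)·(-18) − 8·(x - 10)] / [(-18)·(x - 10)] = 10(x + 8) / ((-18)(x - 10)).
So |(-x)/(x - 10) + 4/9| = 10|x + 8| / (18·|x − 10|).
Restrict δ ≤ 9. Then |x + 8| < 9 gives |x − 10| = |(x + 8) + (-18)| ≥ 18 − 9 = 9.
Hence |(-x)/(x - 10) + 4/9| < 10|x + 8|/(18·9) = (5/81)|x + 8|, which is < ε once |x + 8| < (81/5)ε.
Take δ = min(9, (81/5)ε). Then 0 < |x + 8| < δ forces both bounds, so |(-x)/(x - 10) + 4/9| < ε.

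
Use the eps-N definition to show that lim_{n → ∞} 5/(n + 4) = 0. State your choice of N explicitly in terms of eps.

Let eps > 0. For n ≥ 1, |5/(n + 4) − 0| = 5/(n + 4) ≤ 5/n.
We need 5/n < eps, i.e. n > 5/eps.
Take N = 5/eps. If n > N then |5/(n + 4)| ≤ 5/n < eps.

N = 5/eps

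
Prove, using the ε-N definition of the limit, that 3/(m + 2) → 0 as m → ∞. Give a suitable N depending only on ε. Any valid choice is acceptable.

N = 3/ε

Suppose ε > 0. For m ≥ 1, |3/(m + 2) − 0| = 3/(m + 2) ≤ 3/m.
We need 3/m < ε, i.e. m > 3/ε.
Take N = 3/ε. If m > N then |3/(m + 2)| ≤ 3/m < ε.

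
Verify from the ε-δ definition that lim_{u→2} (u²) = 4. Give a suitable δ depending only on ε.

Let ε > 0 be given. We seek δ > 0 with 0 < |u − 2| < δ ⇒ |u² − 4| < ε.
Factor: u² − 4 = (u − 2)(u + 2), so |u² − 4| = |u − 2|·|u + 2|.
Impose δ ≤ 2 so that |u| < 4; then |u + 2| ≤ 6.
Hence |u² − 4| ≤ 6|u − 2|, which is < ε once |u − 2| < ε/6.
Take δ = min(2, ε/6). If 0 < |u − 2| < δ then both bounds hold and |u² − 4| ≤ 6|u − 2| < 6·(ε/6) = ε.

δ = min(2, ε/6)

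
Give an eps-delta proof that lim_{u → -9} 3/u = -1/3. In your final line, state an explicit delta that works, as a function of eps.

delta = min(9/2, (27/2)eps)

Suppose eps > 0. We seek delta > 0 such that 0 < |u + 9| < delta implies |3/u + 1/3| < eps.
|3/u + 1/3| = 3·|-9 − u|/(9·|u|) = 3|u + 9|/(9|u|).
Restrict delta ≤ 9/2. Then |u + 9| < 9/2 gives |u| > 9/2, so 9|u| > 81/2.
Then |3/u + 1/3| < 3|u + 9|/(81/2), which is < eps when |u + 9| < (27/2)eps.
Take delta = min(9/2, (27/2)eps). Then 0 < |u + 9| < delta gives both |u + 9| < 9/2 and |u + 9| < (27/2)eps, so |3/u + 1/3| < eps.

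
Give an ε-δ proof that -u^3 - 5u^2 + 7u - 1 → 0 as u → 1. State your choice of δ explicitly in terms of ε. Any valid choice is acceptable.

Let ε > 0 be given. We want δ > 0 such that 0 < |u − 1| < δ implies |(-u^3 - 5u^2 + 7u - 1)| < ε.
(-u^3 - 5u^2 + 7u - 1) = -u^3 - 5u^2 + 7u - 1 = (u − 1)(-u^2 - 6u + 1).
So |(-u^3 - 5u^2 + 7u - 1)| = |u − 1|·|-u^2 - 6u + 1|.
Assume first that |u − 1| < 2, so |u| < 3. Then |-u^2 - 6u + 1| ≤ 3^2 + 6·3 + 1 = 28.
Hence |(-u^3 - 5u^2 + 7u - 1)| ≤ 28|u − 1| < ε provided |u − 1| < ε/28.
Choosing δ = min(2, ε/28) ensures both conditions, hence |(-u^3 - 5u^2 + 7u - 1)| < ε.

δ = min(2, ε/28)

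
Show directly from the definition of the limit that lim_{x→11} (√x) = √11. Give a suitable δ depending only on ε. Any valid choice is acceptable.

Fix ε > 0. We want δ > 0 such that 0 < |x − 11| < δ implies |√x − √11| < ε.
Multiplying by the conjugate, |√x − √11| = |x − 11|/(√x + √11).
Restrict δ ≤ 11 so that |x − 11| < 11 forces x > 0, and then √x + √11 > √11.
Hence |√x − √11| < |x − 11|/√11, which is < ε once |x − 11| < √11·ε.
Take δ = min(11, √11·ε). If 0 < |x − 11| < δ then x > 0 and |√x − √11| < |x − 11|/√11 < ε.

δ = min(11, √11·ε)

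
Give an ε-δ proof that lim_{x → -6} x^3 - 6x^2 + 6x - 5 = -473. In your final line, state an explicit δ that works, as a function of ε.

δ = min(2, ε/238)

Suppose ε > 0. We want δ > 0 such that 0 < |x + 6| < δ implies |(x^3 - 6x^2 + 6x - 5) + 473| < ε.
(x^3 - 6x^2 + 6x - 5) + 473 = x^3 - 6x^2 + 6x + 468 = (x + 6)(x^2 - 12x + 78).
So |(x^3 - 6x^2 + 6x - 5) + 473| = |x + 6|·|x^2 - 12x + 78|.
Assume first that |x + 6| < 2, so |x| < 8. Then |x^2 - 12x + 78| ≤ 8^2 + 12·8 + 78 = 238.
Hence |(x^3 - 6x^2 + 6x - 5) + 473| ≤ 238|x + 6| < ε provided |x + 6| < ε/238.
Take δ = min(2, ε/238). Then 0 < |x + 6| < δ gives both |x + 6| < 2 and |x + 6| < ε/238, so |(x^3 - 6x^2 + 6x - 5) + 473| < ε.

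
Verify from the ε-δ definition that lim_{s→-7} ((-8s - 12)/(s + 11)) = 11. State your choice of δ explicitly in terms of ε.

δ = min(2, (2/19)ε)

Fix ε > 0. We want δ > 0 with 0 < |s + 7| < δ ⇒ |(-8s - 12)/(s + 11) − 11| < ε.
Combining over a common denominator, (-8s - 12)/(s + 11) − 11 = [(-8s - 12)·4 − 44·(s + 11)] / [4·(s + 11)] = -76(s + 7) / (4(s + 11)).
So |(-8s - 12)/(s + 11) − 11| = 76|s + 7| / (4·|s + 11|).
Require δ ≤ 2, so |s + 11| ≥ |4| − |s + 7| > 4 − 2 = 2.
Hence |(-8s - 12)/(s + 11) − 11| < 76|s + 7|/(4·2) = (19/2)|s + 7|, which is < ε once |s + 7| < (2/19)ε.
Take δ = min(2, (2/19)ε). Then 0 < |s + 7| < δ forces both bounds, so |(-8s - 12)/(s + 11) − 11| < ε.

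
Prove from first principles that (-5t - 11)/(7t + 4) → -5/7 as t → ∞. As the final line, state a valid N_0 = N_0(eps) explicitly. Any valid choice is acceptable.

Let eps > 0 be given. We seek N_0 > 0 such that t > N_0 implies |(-5t - 11)/(7t + 4) + 5/7| < eps.
(-5t - 11)/(7t + 4) + 5/7 = (7(-5t - 11) − (-5)(7t + 4)) / (7(7t + 4)) = -57/(7(7t + 4)).
For t > 0 we have 7t + 4 > 7t, so |(-5t - 11)/(7t + 4) + 5/7| = 57/(7(7t + 4)) < 57/(7·7t) = (57/49)/t.
Thus |(-5t - 11)/(7t + 4) + 5/7| < eps whenever t > (57/49)/eps.
Take N_0 = (57/49)/eps. If t > N_0 then |(-5t - 11)/(7t + 4) + 5/7| < (57/49)/t < eps.

N_0 = (57/49)/eps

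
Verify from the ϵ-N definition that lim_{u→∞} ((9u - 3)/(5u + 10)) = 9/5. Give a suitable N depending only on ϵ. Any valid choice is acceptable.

Suppose ϵ > 0. We seek N > 0 such that u > N implies |(9u - 3)/(5u + 10) − (9/5)| < ϵ.
(9u - 3)/(5u + 10) − (9/5) = (5(9u - 3) − 9(5u + 10)) / (5(5u + 10)) = -105/(5(5u + 10)).
For u > 0 we have 5u + 10 > 5u, so |(9u - 3)/(5u + 10) − (9/5)| = 105/(5(5u + 10)) < 105/(5·5u) = (21/5)/u.
Thus |(9u - 3)/(5u + 10) − (9/5)| < ϵ whenever u > (21/5)/ϵ.
Take N = (21/5)/ϵ. If u > N then |(9u - 3)/(5u + 10) − (9/5)| < (21/5)/u < ϵ.

N = (21/5)/ϵ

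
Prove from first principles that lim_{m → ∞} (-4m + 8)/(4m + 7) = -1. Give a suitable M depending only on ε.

Let ε > 0. For m ≥ 1, |(-4m + 8)/(4m + 7) + 1| = |60|/(4(4m + 7)) = 60/(4(4m + 7)).
Since 4m + 7 ≥ 4m for m ≥ 1, this is ≤ 60/(4·4m) = (15/4)/m.
So |(-4m + 8)/(4m + 7) + 1| < ε whenever m > (15/4)/ε.
Take M = (15/4)/ε. If m > M then |(-4m + 8)/(4m + 7) + 1| ≤ (15/4)/m < ε.

M = (15/4)/ε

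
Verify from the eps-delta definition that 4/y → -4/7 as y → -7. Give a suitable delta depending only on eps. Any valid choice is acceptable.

Let eps > 0. We seek delta > 0 such that 0 < |y + 7| < delta implies |4/y + 4/7| < eps.
|4/y + 4/7| = 4·|-7 − y|/(7·|y|) = 4|y + 7|/(7|y|).
Require delta ≤ 7/2 so that |y| > 7 − 7/2 = 7/2, hence 7|y| > 49/2.
Then |4/y + 4/7| < 4|y + 7|/(49/2), which is < eps when |y + 7| < (49/8)eps.
Take delta = min(7/2, (49/8)eps). Then 0 < |y + 7| < delta gives both |y + 7| < 7/2 and |y + 7| < (49/8)eps, so |4/y + 4/7| < eps.

delta = min(7/2, (49/8)eps)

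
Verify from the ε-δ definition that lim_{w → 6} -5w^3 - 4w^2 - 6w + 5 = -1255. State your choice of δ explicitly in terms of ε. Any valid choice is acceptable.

δ = min(1, ε/693)

Fix ε > 0. We want δ > 0 such that 0 < |w − 6| < δ implies |(-5w^3 - 4w^2 - 6w + 5) + 1255| < ε.
(-5w^3 - 4w^2 - 6w + 5) + 1255 = -5w^3 - 4w^2 - 6w + 1260 = (w − 6)(-5w^2 - 34w - 210).
So |(-5w^3 - 4w^2 - 6w + 5) + 1255| = |w − 6|·|-5w^2 - 34w - 210|.
Assume first that |w − 6| < 1, so |w| < 7. Then |-5w^2 - 34w - 210| ≤ 5·7^2 + 34·7 + 210 = 693.
Hence |(-5w^3 - 4w^2 - 6w + 5) + 1255| ≤ 693|w − 6| < ε provided |w − 6| < ε/693.
Take δ = min(1, ε/693). Then 0 < |w − 6| < δ gives both |w − 6| < 1 and |w − 6| < ε/693, so |(-5w^3 - 4w^2 - 6w + 5) + 1255| < ε.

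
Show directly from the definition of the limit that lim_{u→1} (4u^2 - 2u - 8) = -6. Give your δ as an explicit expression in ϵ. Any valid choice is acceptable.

δ = min(1, ϵ/10)

Let ϵ > 0 be given. We want δ > 0 such that 0 < |u − 1| < δ implies |(4u^2 - 2u - 8) + 6| < ϵ.
(4u^2 - 2u - 8) + 6 = 4u^2 - 2u - 2 = (u − 1)(4u + 2).
So |(4u^2 - 2u - 8) + 6| = |u − 1|·|4u + 2|.
Require δ ≤ 1. Then |u − 1| < 1 gives |u| < 2, and by the triangle inequality |4u + 2| ≤ 4·2 + 2 = 10.
Hence |(4u^2 - 2u - 8) + 6| ≤ 10|u − 1| < ϵ provided |u − 1| < ϵ/10.
Take δ = min(1, ϵ/10). Then 0 < |u − 1| < δ gives both |u − 1| < 1 and |u − 1| < ϵ/10, so |(4u^2 - 2u - 8) + 6| < ϵ.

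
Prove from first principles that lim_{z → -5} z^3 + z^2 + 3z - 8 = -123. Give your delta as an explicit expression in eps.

delta = min(2, eps/100)

Fix eps > 0. We want delta > 0 such that 0 < |z + 5| < delta implies |(z^3 + z^2 + 3z - 8) + 123| < eps.
(z^3 + z^2 + 3z - 8) + 123 = z^3 + z^2 + 3z + 115 = (z + 5)(z^2 - 4z + 23).
So |(z^3 + z^2 + 3z - 8) + 123| = |z + 5|·|z^2 - 4z + 23|.
Require delta ≤ 2. Then |z + 5| < 2 gives |z| < 7, and by the triangle inequality |z^2 - 4z + 23| ≤ 7^2 + 4·7 + 23 = 100.
Hence |(z^3 + z^2 + 3z - 8) + 123| ≤ 100|z + 5| < eps provided |z + 5| < eps/100.
Take delta = min(2, eps/100). Then 0 < |z + 5| < delta gives both |z + 5| < 2 and |z + 5| < eps/100, so |(z^3 + z^2 + 3z - 8) + 123| < eps.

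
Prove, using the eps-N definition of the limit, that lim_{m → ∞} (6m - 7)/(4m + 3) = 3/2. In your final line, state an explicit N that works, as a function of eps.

N = (23/8)/eps

Let eps > 0. For m ≥ 1, |(6m - 7)/(4m + 3) − (3/2)| = |-46|/(4(4m + 3)) = 46/(4(4m + 3)).
Since 4m + 3 ≥ 4m for m ≥ 1, this is ≤ 46/(4·4m) = (23/8)/m.
So |(6m - 7)/(4m + 3) − (3/2)| < eps whenever m > (23/8)/eps.
Take N = (23/8)/eps. If m > N then |(6m - 7)/(4m + 3) − (3/2)| ≤ (23/8)/m < eps.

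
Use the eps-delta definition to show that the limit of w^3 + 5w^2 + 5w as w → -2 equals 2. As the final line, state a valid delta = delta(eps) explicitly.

delta = min(1, eps/19)

Let eps > 0. We want delta > 0 such that 0 < |w + 2| < delta implies |(w^3 + 5w^2 + 5w) − 2| < eps.
(w^3 + 5w^2 + 5w) − 2 = w^3 + 5w^2 + 5w - 2 = (w + 2)(w^2 + 3w - 1).
So |(w^3 + 5w^2 + 5w) − 2| = |w + 2|·|w^2 + 3w - 1|.
Assume first that |w + 2| < 1, so |w| < 3. Then |w^2 + 3w - 1| ≤ 3^2 + 3·3 + 1 = 19.
Hence |(w^3 + 5w^2 + 5w) − 2| ≤ 19|w + 2| < eps provided |w + 2| < eps/19.
Choosing delta = min(1, eps/19) ensures both conditions, hence |(w^3 + 5w^2 + 5w) − 2| < eps.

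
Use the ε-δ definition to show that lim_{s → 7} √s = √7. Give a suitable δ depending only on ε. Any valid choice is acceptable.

Fix ε > 0. We want δ > 0 such that 0 < |s − 7| < δ implies |√s − √7| < ε.
Multiplying by the conjugate, |√s − √7| = |s − 7|/(√s + √7).
Restrict δ ≤ 7 so that |s − 7| < 7 forces s > 0, and then √s + √7 > √7.
Hence |√s − √7| < |s − 7|/√7, which is < ε once |s − 7| < √7·ε.
Take δ = min(7, √7·ε). If 0 < |s − 7| < δ then s > 0 and |√s − √7| < |s − 7|/√7 < ε.

δ = min(7, √7·ε)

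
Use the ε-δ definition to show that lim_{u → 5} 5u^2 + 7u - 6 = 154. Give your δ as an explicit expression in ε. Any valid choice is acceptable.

Fix ε > 0. We want δ > 0 such that 0 < |u − 5| < δ implies |(5u^2 + 7u - 6) − 154| < ε.
(5u^2 + 7u - 6) − 154 = 5u^2 + 7u - 160 = (u − 5)(5u + 32).
So |(5u^2 + 7u - 6) − 154| = |u − 5|·|5u + 32|.
Assume first that |u − 5| < 2, so |u| < 7. Then |5u + 32| ≤ 5·7 + 32 = 67.
Hence |(5u^2 + 7u - 6) − 154| ≤ 67|u − 5| < ε provided |u − 5| < ε/67.
Take δ = min(2, ε/67). Then 0 < |u − 5| < δ gives both |u − 5| < 2 and |u − 5| < ε/67, so |(5u^2 + 7u - 6) − 154| < ε.

δ = min(2, ε/67)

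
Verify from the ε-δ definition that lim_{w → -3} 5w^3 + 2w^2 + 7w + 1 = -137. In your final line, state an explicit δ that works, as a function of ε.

δ = min(1, ε/178)

Fix ε > 0. We want δ > 0 such that 0 < |w + 3| < δ implies |(5w^3 + 2w^2 + 7w + 1) + 137| < ε.
(5w^3 + 2w^2 + 7w + 1) + 137 = 5w^3 + 2w^2 + 7w + 138 = (w + 3)(5w^2 - 13w + 46).
So |(5w^3 + 2w^2 + 7w + 1) + 137| = |w + 3|·|5w^2 - 13w + 46|.
Require δ ≤ 1. Then |w + 3| < 1 gives |w| < 4, and by the triangle inequality |5w^2 - 13w + 46| ≤ 5·4^2 + 13·4 + 46 = 178.
Hence |(5w^3 + 2w^2 + 7w + 1) + 137| ≤ 178|w + 3| < ε provided |w + 3| < ε/178.
Take δ = min(1, ε/178). Then 0 < |w + 3| < δ gives both |w + 3| < 1 and |w + 3| < ε/178, so |(5w^3 + 2w^2 + 7w + 1) + 137| < ε.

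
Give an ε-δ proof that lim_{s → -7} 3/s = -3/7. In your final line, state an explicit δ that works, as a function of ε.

Fix ε > 0. We seek δ > 0 such that 0 < |s + 7| < δ implies |3/s + 3/7| < ε.
|3/s + 3/7| = 3·|-7 − s|/(7·|s|) = 3|s + 7|/(7|s|).
Require δ ≤ 7/2 so that |s| > 7 − 7/2 = 7/2, hence 7|s| > 49/2.
Then |3/s + 3/7| < 3|s + 7|/(49/2), which is < ε when |s + 7| < (49/6)ε.
Take δ = min(7/2, (49/6)ε). Then 0 < |s + 7| < δ gives both |s + 7| < 7/2 and |s + 7| < (49/6)ε, so |3/s + 3/7| < ε.

δ = min(7/2, (49/6)ε)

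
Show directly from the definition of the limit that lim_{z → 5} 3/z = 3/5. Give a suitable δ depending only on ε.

Suppose ε > 0. We seek δ > 0 such that 0 < |z − 5| < δ implies |3/z − (3/5)| < ε.
|3/z − (3/5)| = 3·|5 − z|/(5·|z|) = 3|z − 5|/(5|z|).
Restrict δ ≤ 5/2. Then |z − 5| < 5/2 gives |z| > 5/2, so 5|z| > 25/2.
Then |3/z − (3/5)| < 3|z − 5|/(25/2), which is < ε when |z − 5| < (25/6)ε.
Take δ = min(5/2, (25/6)ε). Then 0 < |z − 5| < δ gives both |z − 5| < 5/2 and |z − 5| < (25/6)ε, so |3/z − (3/5)| < ε.

δ = min(5/2, (25/6)ε)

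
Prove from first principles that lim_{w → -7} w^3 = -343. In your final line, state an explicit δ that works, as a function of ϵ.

δ = min(2, ϵ/193)

Fix ϵ > 0. We seek δ > 0 with 0 < |w + 7| < δ ⇒ |w^3 + 343| < ϵ.
Factor: w^3 + 343 = (w + 7)(w^2 - 7w + 49), so |w^3 + 343| = |w + 7|·|w^2 - 7w + 49|.
Restrict δ ≤ 2. Then |w + 7| < 2 gives |w| < 9, so by the triangle inequality |w^2 - 7w + 49| ≤ 9^2 + 7·9 + 49 = 193.
Hence |w^3 + 343| ≤ 193|w + 7|, which is < ϵ once |w + 7| < ϵ/193.
Take δ = min(2, ϵ/193). If 0 < |w + 7| < δ then both bounds hold and |w^3 + 343| ≤ 193|w + 7| < 193·(ϵ/193) = ϵ.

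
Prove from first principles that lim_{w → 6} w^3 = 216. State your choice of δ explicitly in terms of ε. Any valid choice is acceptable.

δ = min(2, ε/148)

Suppose ε > 0. We seek δ > 0 with 0 < |w − 6| < δ ⇒ |w^3 − 216| < ε.
Factor: w^3 − 216 = (w − 6)(w^2 + 6w + 36), so |w^3 − 216| = |w − 6|·|w^2 + 6w + 36|.
Restrict δ ≤ 2. Then |w − 6| < 2 gives |w| < 8, so by the triangle inequality |w^2 + 6w + 36| ≤ 8^2 + 6·8 + 36 = 148.
Hence |w^3 − 216| ≤ 148|w − 6|, which is < ε once |w − 6| < ε/148.
Take δ = min(2, ε/148). If 0 < |w − 6| < δ then both bounds hold and |w^3 − 216| ≤ 148|w − 6| < 148·(ε/148) = ε.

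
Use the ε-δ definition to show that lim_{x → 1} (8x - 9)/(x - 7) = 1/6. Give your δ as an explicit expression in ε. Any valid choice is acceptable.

Suppose ε > 0. We want δ > 0 with 0 < |x − 1| < δ ⇒ |(8x - 9)/(x - 7) − (1/6)| < ε.
Combining over a common denominator, (8x - 9)/(x - 7) − (1/6) = [(8x - 9)·(-6) − (-1)·(x - 7)] / [(-6)·(x - 7)] = -47(x − 1) / ((-6)(x - 7)).
So |(8x - 9)/(x - 7) − (1/6)| = 47|x − 1| / (6·|x − 7|).
Restrict δ ≤ 3. Then |x − 1| < 3 gives |x − 7| = |(x − 1) + (-6)| ≥ 6 − 3 = 3.
Hence |(8x - 9)/(x - 7) − (1/6)| < 47|x − 1|/(6·3) = (47/18)|x − 1|, which is < ε once |x − 1| < (18/47)ε.
Take δ = min(3, (18/47)ε). Then 0 < |x − 1| < δ forces both bounds, so |(8x - 9)/(x - 7) − (1/6)| < ε.

δ = min(3, (18/47)ε)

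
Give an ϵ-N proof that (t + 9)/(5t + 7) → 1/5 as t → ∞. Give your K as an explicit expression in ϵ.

Let ϵ > 0 be given. We seek K > 0 such that t > K implies |(t + 9)/(5t + 7) − (1/5)| < ϵ.
(t + 9)/(5t + 7) − (1/5) = (5(t + 9) − (5t + 7)) / (5(5t + 7)) = 38/(5(5t + 7)).
For t > 0 we have 5t + 7 > 5t, so |(t + 9)/(5t + 7) − (1/5)| = 38/(5(5t + 7)) < 38/(5·5t) = (38/25)/t.
Thus |(t + 9)/(5t + 7) − (1/5)| < ϵ whenever t > (38/25)/ϵ.
Take K = (38/25)/ϵ. If t > K then |(t + 9)/(5t + 7) − (1/5)| < (38/25)/t < ϵ.

K = (38/25)/ϵ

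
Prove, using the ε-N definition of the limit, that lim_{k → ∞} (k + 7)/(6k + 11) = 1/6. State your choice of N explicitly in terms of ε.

Let ε > 0. For k ≥ 1, |(k + 7)/(6k + 11) − (1/6)| = |31|/(6(6k + 11)) = 31/(6(6k + 11)).
Since 6k + 11 ≥ 6k for k ≥ 1, this is ≤ 31/(6·6k) = (31/36)/k.
So |(k + 7)/(6k + 11) − (1/6)| < ε whenever k > (31/36)/ε.
Take N = (31/36)/ε. If k > N then |(k + 7)/(6k + 11) − (1/6)| ≤ (31/36)/k < ε.

N = (31/36)/ε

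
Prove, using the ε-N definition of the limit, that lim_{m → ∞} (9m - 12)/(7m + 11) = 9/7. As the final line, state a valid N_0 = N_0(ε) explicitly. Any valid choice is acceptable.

N_0 = (183/49)/ε

Let ε > 0. For m ≥ 1, |(9m - 12)/(7m + 11) − (9/7)| = |-183|/(7(7m + 11)) = 183/(7(7m + 11)).
Since 7m + 11 ≥ 7m for m ≥ 1, this is ≤ 183/(7·7m) = (183/49)/m.
So |(9m - 12)/(7m + 11) − (9/7)| < ε whenever m > (183/49)/ε.
Take N_0 = (183/49)/ε. If m > N_0 then |(9m - 12)/(7m + 11) − (9/7)| ≤ (183/49)/m < ε.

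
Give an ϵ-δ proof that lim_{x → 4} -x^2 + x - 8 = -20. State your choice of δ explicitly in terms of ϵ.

Suppose ϵ > 0. We want δ > 0 such that 0 < |x − 4| < δ implies |(-x^2 + x - 8) + 20| < ϵ.
(-x^2 + x - 8) + 20 = -x^2 + x + 12 = (x − 4)(-x - 3).
So |(-x^2 + x - 8) + 20| = |x − 4|·|-x - 3|.
Require δ ≤ 1. Then |x − 4| < 1 gives |x| < 5, and by the triangle inequality |-x - 3| ≤ 5 + 3 = 8.
Hence |(-x^2 + x - 8) + 20| ≤ 8|x − 4| < ϵ provided |x − 4| < ϵ/8.
Choosing δ = min(1, ϵ/8) ensures both conditions, hence |(-x^2 + x - 8) + 20| < ϵ.

δ = min(1, ϵ/8)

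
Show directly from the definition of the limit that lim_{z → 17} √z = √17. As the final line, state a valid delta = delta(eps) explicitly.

delta = min(17, √17·eps)

Let eps > 0 be given. We want delta > 0 such that 0 < |z − 17| < delta implies |√z − √17| < eps.
Rationalise: √z − √17 = (z − 17)/(√z + √17), so |√z − √17| = |z − 17|/(√z + √17).
Restrict delta ≤ 17 so that |z − 17| < 17 forces z > 0, and then √z + √17 > √17.
Hence |√z − √17| < |z − 17|/√17, which is < eps once |z − 17| < √17·eps.
Take delta = min(17, √17·eps). If 0 < |z − 17| < delta then z > 0 and |√z − √17| < |z − 17|/√17 < eps.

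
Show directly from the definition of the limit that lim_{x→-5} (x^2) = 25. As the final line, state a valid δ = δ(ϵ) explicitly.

δ = min(1, ϵ/11)

Let ϵ > 0. We seek δ > 0 with 0 < |x + 5| < δ ⇒ |x^2 − 25| < ϵ.
Factor: x^2 − 25 = (x + 5)(x - 5), so |x^2 − 25| = |x + 5|·|x - 5|.
Restrict δ ≤ 1. Then |x + 5| < 1 gives |x| < 6, so by the triangle inequality |x - 5| ≤ 6 + 5 = 11.
Hence |x^2 − 25| ≤ 11|x + 5|, which is < ϵ once |x + 5| < ϵ/11.
Take δ = min(1, ϵ/11). If 0 < |x + 5| < δ then both bounds hold and |x^2 − 25| ≤ 11|x + 5| < 11·(ϵ/11) = ϵ.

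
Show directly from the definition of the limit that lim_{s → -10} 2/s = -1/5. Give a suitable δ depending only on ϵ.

δ = min(5, 25ϵ)

Let ϵ > 0 be given. We seek δ > 0 such that 0 < |s + 10| < δ implies |2/s + 1/5| < ϵ.
|2/s + 1/5| = 2·|-10 − s|/(10·|s|) = 2|s + 10|/(10|s|).
Require δ ≤ 5 so that |s| > 10 − 5 = 5, hence 10|s| > 50.
Then |2/s + 1/5| < 2|s + 10|/50, which is < ϵ when |s + 10| < 25ϵ.
Take δ = min(5, 25ϵ). Then 0 < |s + 10| < δ gives both |s + 10| < 5 and |s + 10| < 25ϵ, so |2/s + 1/5| < ϵ.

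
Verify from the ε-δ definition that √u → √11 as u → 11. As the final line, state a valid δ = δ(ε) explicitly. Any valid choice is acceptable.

Suppose ε > 0. We want δ > 0 such that 0 < |u − 11| < δ implies |√u − √11| < ε.
Multiplying by the conjugate, |√u − √11| = |u − 11|/(√u + √11).
Restrict δ ≤ 11 so that |u − 11| < 11 forces u > 0, and then √u + √11 > √11.
Hence |√u − √11| < |u − 11|/√11, which is < ε once |u − 11| < √11·ε.
Take δ = min(11, √11·ε). If 0 < |u − 11| < δ then u > 0 and |√u − √11| < |u − 11|/√11 < ε.

δ = min(11, √11·ε)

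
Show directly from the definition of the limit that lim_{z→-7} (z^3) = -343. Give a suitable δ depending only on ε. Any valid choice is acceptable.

δ = min(1, ε/169)

Let ε > 0. We seek δ > 0 with 0 < |z + 7| < δ ⇒ |z^3 + 343| < ε.
Factor: z^3 + 343 = (z + 7)(z^2 - 7z + 49), so |z^3 + 343| = |z + 7|·|z^2 - 7z + 49|.
Impose δ ≤ 1 so that |z| < 8; then |z^2 - 7z + 49| ≤ 169.
Hence |z^3 + 343| ≤ 169|z + 7|, which is < ε once |z + 7| < ε/169.
Take δ = min(1, ε/169). If 0 < |z + 7| < δ then both bounds hold and |z^3 + 343| ≤ 169|z + 7| < 169·(ε/169) = ε.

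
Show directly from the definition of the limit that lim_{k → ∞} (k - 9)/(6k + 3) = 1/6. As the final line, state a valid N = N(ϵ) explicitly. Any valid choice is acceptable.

Let ϵ > 0. For k ≥ 1, |(k - 9)/(6k + 3) − (1/6)| = |-57|/(6(6k + 3)) = 57/(6(6k + 3)).
Since 6k + 3 ≥ 6k for k ≥ 1, this is ≤ 57/(6·6k) = (19/12)/k.
So |(k - 9)/(6k + 3) − (1/6)| < ϵ whenever k > (19/12)/ϵ.
Take N = (19/12)/ϵ. If k > N then |(k - 9)/(6k + 3) − (1/6)| ≤ (19/12)/k < ϵ.

N = (19/12)/ϵ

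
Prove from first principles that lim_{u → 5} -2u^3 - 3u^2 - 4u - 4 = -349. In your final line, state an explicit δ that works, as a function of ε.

Let ε > 0 be given. We want δ > 0 such that 0 < |u − 5| < δ implies |(-2u^3 - 3u^2 - 4u - 4) + 349| < ε.
(-2u^3 - 3u^2 - 4u - 4) + 349 = -2u^3 - 3u^2 - 4u + 345 = (u − 5)(-2u^2 - 13u - 69).
So |(-2u^3 - 3u^2 - 4u - 4) + 349| = |u − 5|·|-2u^2 - 13u - 69|.
Require δ ≤ 2. Then |u − 5| < 2 gives |u| < 7, and by the triangle inequality |-2u^2 - 13u - 69| ≤ 2·7^2 + 13·7 + 69 = 258.
Hence |(-2u^3 - 3u^2 - 4u - 4) + 349| ≤ 258|u − 5| < ε provided |u − 5| < ε/258.
Choosing δ = min(2, ε/258) ensures both conditions, hence |(-2u^3 - 3u^2 - 4u - 4) + 349| < ε.

δ = min(2, ε/258)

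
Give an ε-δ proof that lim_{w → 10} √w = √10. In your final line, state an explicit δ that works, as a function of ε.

Let ε > 0. We want δ > 0 such that 0 < |w − 10| < δ implies |√w − √10| < ε.
Rationalise: √w − √10 = (w − 10)/(√w + √10), so |√w − √10| = |w − 10|/(√w + √10).
Restrict δ ≤ 10 so that |w − 10| < 10 forces w > 0, and then √w + √10 > √10.
Hence |√w − √10| < |w − 10|/√10, which is < ε once |w − 10| < √10·ε.
Take δ = min(10, √10·ε). If 0 < |w − 10| < δ then w > 0 and |√w − √10| < |w − 10|/√10 < ε.

δ = min(10, √10·ε)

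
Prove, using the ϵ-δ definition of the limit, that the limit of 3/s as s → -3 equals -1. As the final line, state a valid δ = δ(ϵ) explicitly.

Fix ϵ > 0. We seek δ > 0 such that 0 < |s + 3| < δ implies |3/s + 1| < ϵ.
|3/s + 1| = 3·|-3 − s|/(3·|s|) = 3|s + 3|/(3|s|).
Require δ ≤ 3/2 so that |s| > 3 − 3/2 = 3/2, hence 3|s| > 9/2.
Then |3/s + 1| < 3|s + 3|/(9/2), which is < ϵ when |s + 3| < (3/2)ϵ.
Take δ = min(3/2, (3/2)ϵ). Then 0 < |s + 3| < δ gives both |s + 3| < 3/2 and |s + 3| < (3/2)ϵ, so |3/s + 1| < ϵ.

δ = min(3/2, (3/2)ϵ)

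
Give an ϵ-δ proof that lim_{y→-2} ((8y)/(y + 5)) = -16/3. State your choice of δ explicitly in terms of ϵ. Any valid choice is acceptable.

δ = min(3/2, (9/80)ϵ)

Let ϵ > 0. We want δ > 0 with 0 < |y + 2| < δ ⇒ |(8y)/(y + 5) + 16/3| < ϵ.
Combining over a common denominator, (8y)/(y + 5) + 16/3 = [(8y)·3 − (-16)·(y + 5)] / [3·(y + 5)] = 40(y + 2) / (3(y + 5)).
So |(8y)/(y + 5) + 16/3| = 40|y + 2| / (3·|y + 5|).
Require δ ≤ 3/2, so |y + 5| ≥ |3| − |y + 2| > 3 − 3/2 = 3/2.
Hence |(8y)/(y + 5) + 16/3| < 40|y + 2|/(3·(3/2)) = (80/9)|y + 2|, which is < ϵ once |y + 2| < (9/80)ϵ.
Take δ = min(3/2, (9/80)ϵ). Then 0 < |y + 2| < δ forces both bounds, so |(8y)/(y + 5) + 16/3| < ϵ.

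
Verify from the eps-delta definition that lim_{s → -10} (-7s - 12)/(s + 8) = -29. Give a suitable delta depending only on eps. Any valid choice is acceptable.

Let eps > 0. We want delta > 0 with 0 < |s + 10| < delta ⇒ |(-7s - 12)/(s + 8) + 29| < eps.
Combining over a common denominator, (-7s - 12)/(s + 8) + 29 = [(-7s - 12)·(-2) − 58·(s + 8)] / [(-2)·(s + 8)] = -44(s + 10) / ((-2)(s + 8)).
So |(-7s - 12)/(s + 8) + 29| = 44|s + 10| / (2·|s + 8|).
Restrict delta ≤ 1. Then |s + 10| < 1 gives |s + 8| = |(s + 10) + (-2)| ≥ 2 − 1 = 1.
Hence |(-7s - 12)/(s + 8) + 29| < 44|s + 10|/(2·1) = 22|s + 10|, which is < eps once |s + 10| < (1/22)eps.
Take delta = min(1, (1/22)eps). Then 0 < |s + 10| < delta forces both bounds, so |(-7s - 12)/(s + 8) + 29| < eps.

delta = min(1, (1/22)eps)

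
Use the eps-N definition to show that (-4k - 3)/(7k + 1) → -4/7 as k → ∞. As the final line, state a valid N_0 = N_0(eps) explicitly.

N_0 = (17/49)/eps

Let eps > 0 be given. For k ≥ 1, |(-4k - 3)/(7k + 1) + 4/7| = |-17|/(7(7k + 1)) = 17/(7(7k + 1)).
Since 7k + 1 ≥ 7k for k ≥ 1, this is ≤ 17/(7·7k) = (17/49)/k.
So |(-4k - 3)/(7k + 1) + 4/7| < eps whenever k > (17/49)/eps.
Take N_0 = (17/49)/eps. If k > N_0 then |(-4k - 3)/(7k + 1) + 4/7| ≤ (17/49)/k < eps.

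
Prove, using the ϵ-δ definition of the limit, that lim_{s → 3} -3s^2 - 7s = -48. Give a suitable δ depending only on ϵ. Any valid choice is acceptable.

Suppose ϵ > 0. We want δ > 0 such that 0 < |s − 3| < δ implies |(-3s^2 - 7s) + 48| < ϵ.
(-3s^2 - 7s) + 48 = -3s^2 - 7s + 48 = (s − 3)(-3s - 16).
So |(-3s^2 - 7s) + 48| = |s − 3|·|-3s - 16|.
Require δ ≤ 2. Then |s − 3| < 2 gives |s| < 5, and by the triangle inequality |-3s - 16| ≤ 3·5 + 16 = 31.
Hence |(-3s^2 - 7s) + 48| ≤ 31|s − 3| < ϵ provided |s − 3| < ϵ/31.
Choosing δ = min(2, ϵ/31) ensures both conditions, hence |(-3s^2 - 7s) + 48| < ϵ.

δ = min(2, ϵ/31)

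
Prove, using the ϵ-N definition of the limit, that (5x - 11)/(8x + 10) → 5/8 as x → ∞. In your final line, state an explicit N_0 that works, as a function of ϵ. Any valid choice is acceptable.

Let ϵ > 0. We seek N_0 > 0 such that x > N_0 implies |(5x - 11)/(8x + 10) − (5/8)| < ϵ.
(5x - 11)/(8x + 10) − (5/8) = (8(5x - 11) − 5(8x + 10)) / (8(8x + 10)) = -138/(8(8x + 10)).
For x > 0 we have 8x + 10 > 8x, so |(5x - 11)/(8x + 10) − (5/8)| = 138/(8(8x + 10)) < 138/(8·8x) = (69/32)/x.
Thus |(5x - 11)/(8x + 10) − (5/8)| < ϵ whenever x > (69/32)/ϵ.
Take N_0 = (69/32)/ϵ. If x > N_0 then |(5x - 11)/(8x + 10) − (5/8)| < (69/32)/x < ϵ.

N_0 = (69/32)/ϵ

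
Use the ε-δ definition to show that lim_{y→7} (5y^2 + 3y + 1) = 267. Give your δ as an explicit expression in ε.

δ = min(1, ε/78)

Suppose ε > 0. We want δ > 0 such that 0 < |y − 7| < δ implies |(5y^2 + 3y + 1) − 267| < ε.
(5y^2 + 3y + 1) − 267 = 5y^2 + 3y - 266 = (y − 7)(5y + 38).
So |(5y^2 + 3y + 1) − 267| = |y − 7|·|5y + 38|.
Assume first that |y − 7| < 1, so |y| < 8. Then |5y + 38| ≤ 5·8 + 38 = 78.
Hence |(5y^2 + 3y + 1) − 267| ≤ 78|y − 7| < ε provided |y − 7| < ε/78.
Take δ = min(1, ε/78). Then 0 < |y − 7| < δ gives both |y − 7| < 1 and |y − 7| < ε/78, so |(5y^2 + 3y + 1) − 267| < ε.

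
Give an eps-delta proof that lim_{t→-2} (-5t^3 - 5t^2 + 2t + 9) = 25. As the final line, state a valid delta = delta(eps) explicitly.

delta = min(1, eps/68)

Let eps > 0. We want delta > 0 such that 0 < |t + 2| < delta implies |(-5t^3 - 5t^2 + 2t + 9) − 25| < eps.
(-5t^3 - 5t^2 + 2t + 9) − 25 = -5t^3 - 5t^2 + 2t - 16 = (t + 2)(-5t^2 + 5t - 8).
So |(-5t^3 - 5t^2 + 2t + 9) − 25| = |t + 2|·|-5t^2 + 5t - 8|.
Require delta ≤ 1. Then |t + 2| < 1 gives |t| < 3, and by the triangle inequality |-5t^2 + 5t - 8| ≤ 5·3^2 + 5·3 + 8 = 68.
Hence |(-5t^3 - 5t^2 + 2t + 9) − 25| ≤ 68|t + 2| < eps provided |t + 2| < eps/68.
Choosing delta = min(1, eps/68) ensures both conditions, hence |(-5t^3 - 5t^2 + 2t + 9) − 25| < eps.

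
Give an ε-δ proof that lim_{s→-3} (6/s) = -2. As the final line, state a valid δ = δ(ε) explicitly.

δ = min(3/2, (3/4)ε)

Let ε > 0. We seek δ > 0 such that 0 < |s + 3| < δ implies |6/s + 2| < ε.
|6/s + 2| = 6·|-3 − s|/(3·|s|) = 6|s + 3|/(3|s|).
Require δ ≤ 3/2 so that |s| > 3 − 3/2 = 3/2, hence 3|s| > 9/2.
Then |6/s + 2| < 6|s + 3|/(9/2), which is < ε when |s + 3| < (3/4)ε.
Take δ = min(3/2, (3/4)ε). Then 0 < |s + 3| < δ gives both |s + 3| < 3/2 and |s + 3| < (3/4)ε, so |6/s + 2| < ε.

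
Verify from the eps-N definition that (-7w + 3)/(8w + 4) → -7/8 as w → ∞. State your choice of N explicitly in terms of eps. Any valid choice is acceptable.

N = (13/16)/eps

Let eps > 0. We seek N > 0 such that w > N implies |(-7w + 3)/(8w + 4) + 7/8| < eps.
(-7w + 3)/(8w + 4) + 7/8 = (8(-7w + 3) − (-7)(8w + 4)) / (8(8w + 4)) = 52/(8(8w + 4)).
For w > 0 we have 8w + 4 > 8w, so |(-7w + 3)/(8w + 4) + 7/8| = 52/(8(8w + 4)) < 52/(8·8w) = (13/16)/w.
Thus |(-7w + 3)/(8w + 4) + 7/8| < eps whenever w > (13/16)/eps.
Take N = (13/16)/eps. If w > N then |(-7w + 3)/(8w + 4) + 7/8| < (13/16)/w < eps.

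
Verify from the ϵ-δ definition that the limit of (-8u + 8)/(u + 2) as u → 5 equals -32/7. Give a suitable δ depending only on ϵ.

Let ϵ > 0 be given. We want δ > 0 with 0 < |u − 5| < δ ⇒ |(-8u + 8)/(u + 2) + 32/7| < ϵ.
Combining over a common denominator, (-8u + 8)/(u + 2) + 32/7 = [(-8u + 8)·7 − (-32)·(u + 2)] / [7·(u + 2)] = -24(u − 5) / (7(u + 2)).
So |(-8u + 8)/(u + 2) + 32/7| = 24|u − 5| / (7·|u + 2|).
Require δ ≤ 7/2, so |u + 2| ≥ |7| − |u − 5| > 7 − 7/2 = 7/2.
Hence |(-8u + 8)/(u + 2) + 32/7| < 24|u − 5|/(7·(7/2)) = (48/49)|u − 5|, which is < ϵ once |u − 5| < (49/48)ϵ.
Take δ = min(7/2, (49/48)ϵ). Then 0 < |u − 5| < δ forces both bounds, so |(-8u + 8)/(u + 2) + 32/7| < ϵ.

δ = min(7/2, (49/48)ϵ)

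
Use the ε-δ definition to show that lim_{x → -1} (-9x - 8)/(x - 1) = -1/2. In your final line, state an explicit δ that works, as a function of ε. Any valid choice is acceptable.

δ = min(1, (2/17)ε)

Let ε > 0. We want δ > 0 with 0 < |x + 1| < δ ⇒ |(-9x - 8)/(x - 1) + 1/2| < ε.
Combining over a common denominator, (-9x - 8)/(x - 1) + 1/2 = [(-9x - 8)·(-2) − 1·(x - 1)] / [(-2)·(x - 1)] = 17(x + 1) / ((-2)(x - 1)).
So |(-9x - 8)/(x - 1) + 1/2| = 17|x + 1| / (2·|x − 1|).
Restrict δ ≤ 1. Then |x + 1| < 1 gives |x − 1| = |(x + 1) + (-2)| ≥ 2 − 1 = 1.
Hence |(-9x - 8)/(x - 1) + 1/2| < 17|x + 1|/(2·1) = (17/2)|x + 1|, which is < ε once |x + 1| < (2/17)ε.
Take δ = min(1, (2/17)ε). Then 0 < |x + 1| < δ forces both bounds, so |(-9x - 8)/(x - 1) + 1/2| < ε.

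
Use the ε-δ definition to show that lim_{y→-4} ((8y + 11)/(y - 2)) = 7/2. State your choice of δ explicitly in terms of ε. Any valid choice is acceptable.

δ = min(3, (2/3)ε)

Let ε > 0. We want δ > 0 with 0 < |y + 4| < δ ⇒ |(8y + 11)/(y - 2) − (7/2)| < ε.
Combining over a common denominator, (8y + 11)/(y - 2) − (7/2) = [(8y + 11)·(-6) − (-21)·(y - 2)] / [(-6)·(y - 2)] = -27(y + 4) / ((-6)(y - 2)).
So |(8y + 11)/(y - 2) − (7/2)| = 27|y + 4| / (6·|y − 2|).
Require δ ≤ 3, so |y − 2| ≥ |-6| − |y + 4| > 6 − 3 = 3.
Hence |(8y + 11)/(y - 2) − (7/2)| < 27|y + 4|/(6·3) = (3/2)|y + 4|, which is < ε once |y + 4| < (2/3)ε.
Take δ = min(3, (2/3)ε). Then 0 < |y + 4| < δ forces both bounds, so |(8y + 11)/(y - 2) − (7/2)| < ε.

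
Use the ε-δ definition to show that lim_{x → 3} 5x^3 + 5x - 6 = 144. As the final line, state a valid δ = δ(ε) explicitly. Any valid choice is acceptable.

Let ε > 0 be given. We want δ > 0 such that 0 < |x − 3| < δ implies |(5x^3 + 5x - 6) − 144| < ε.
(5x^3 + 5x - 6) − 144 = 5x^3 + 5x - 150 = (x − 3)(5x^2 + 15x + 50).
So |(5x^3 + 5x - 6) − 144| = |x − 3|·|5x^2 + 15x + 50|.
Assume first that |x − 3| < 1, so |x| < 4. Then |5x^2 + 15x + 50| ≤ 5·4^2 + 15·4 + 50 = 190.
Hence |(5x^3 + 5x - 6) − 144| ≤ 190|x − 3| < ε provided |x − 3| < ε/190.
Choosing δ = min(1, ε/190) ensures both conditions, hence |(5x^3 + 5x - 6) − 144| < ε.

δ = min(1, ε/190)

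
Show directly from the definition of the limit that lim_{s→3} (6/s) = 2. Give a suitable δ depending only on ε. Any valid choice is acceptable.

Fix ε > 0. We seek δ > 0 such that 0 < |s − 3| < δ implies |6/s − 2| < ε.
|6/s − 2| = 6·|3 − s|/(3·|s|) = 6|s − 3|/(3|s|).
Restrict δ ≤ 3/2. Then |s − 3| < 3/2 gives |s| > 3/2, so 3|s| > 9/2.
Then |6/s − 2| < 6|s − 3|/(9/2), which is < ε when |s − 3| < (3/4)ε.
Take δ = min(3/2, (3/4)ε). Then 0 < |s − 3| < δ gives both |s − 3| < 3/2 and |s − 3| < (3/4)ε, so |6/s − 2| < ε.

δ = min(3/2, (3/4)ε)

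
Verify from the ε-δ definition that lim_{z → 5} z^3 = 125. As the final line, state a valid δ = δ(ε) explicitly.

δ = min(1, ε/91)

Suppose ε > 0. We seek δ > 0 with 0 < |z − 5| < δ ⇒ |z^3 − 125| < ε.
Factor: z^3 − 125 = (z − 5)(z^2 + 5z + 25), so |z^3 − 125| = |z − 5|·|z^2 + 5z + 25|.
Impose δ ≤ 1 so that |z| < 6; then |z^2 + 5z + 25| ≤ 91.
Hence |z^3 − 125| ≤ 91|z − 5|, which is < ε once |z − 5| < ε/91.
Take δ = min(1, ε/91). If 0 < |z − 5| < δ then both bounds hold and |z^3 − 125| ≤ 91|z − 5| < 91·(ε/91) = ε.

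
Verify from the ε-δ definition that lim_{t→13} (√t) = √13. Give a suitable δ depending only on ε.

Let ε > 0 be given. We want δ > 0 such that 0 < |t − 13| < δ implies |√t − √13| < ε.
Rationalise: √t − √13 = (t − 13)/(√t + √13), so |√t − √13| = |t − 13|/(√t + √13).
Restrict δ ≤ 13 so that |t − 13| < 13 forces t > 0, and then √t + √13 > √13.
Hence |√t − √13| < |t − 13|/√13, which is < ε once |t − 13| < √13·ε.
Take δ = min(13, √13·ε). If 0 < |t − 13| < δ then t > 0 and |√t − √13| < |t − 13|/√13 < ε.

δ = min(13, √13·ε)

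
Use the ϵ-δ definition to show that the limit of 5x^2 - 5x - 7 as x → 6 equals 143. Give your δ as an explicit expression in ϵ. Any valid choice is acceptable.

Fix ϵ > 0. We want δ > 0 such that 0 < |x − 6| < δ implies |(5x^2 - 5x - 7) − 143| < ϵ.
(5x^2 - 5x - 7) − 143 = 5x^2 - 5x - 150 = (x − 6)(5x + 25).
So |(5x^2 - 5x - 7) − 143| = |x − 6|·|5x + 25|.
Assume first that |x − 6| < 1, so |x| < 7. Then |5x + 25| ≤ 5·7 + 25 = 60.
Hence |(5x^2 - 5x - 7) − 143| ≤ 60|x − 6| < ϵ provided |x − 6| < ϵ/60.
Choosing δ = min(1, ϵ/60) ensures both conditions, hence |(5x^2 - 5x - 7) − 143| < ϵ.

δ = min(1, ϵ/60)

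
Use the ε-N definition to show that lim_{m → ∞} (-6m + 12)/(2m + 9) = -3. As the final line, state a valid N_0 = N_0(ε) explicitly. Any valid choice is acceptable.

Let ε > 0 be given. For m ≥ 1, |(-6m + 12)/(2m + 9) + 3| = |78|/(2(2m + 9)) = 78/(2(2m + 9)).
Since 2m + 9 ≥ 2m for m ≥ 1, this is ≤ 78/(2·2m) = (39/2)/m.
So |(-6m + 12)/(2m + 9) + 3| < ε whenever m > (39/2)/ε.
Take N_0 = (39/2)/ε. If m > N_0 then |(-6m + 12)/(2m + 9) + 3| ≤ (39/2)/m < ε.

N_0 = (39/2)/ε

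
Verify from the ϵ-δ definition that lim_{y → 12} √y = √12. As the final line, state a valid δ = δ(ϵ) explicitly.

δ = min(12, √12·ϵ)

Fix ϵ > 0. We want δ > 0 such that 0 < |y − 12| < δ implies |√y − √12| < ϵ.
Rationalise: √y − √12 = (y − 12)/(√y + √12), so |√y − √12| = |y − 12|/(√y + √12).
Restrict δ ≤ 12 so that |y − 12| < 12 forces y > 0, and then √y + √12 > √12.
Hence |√y − √12| < |y − 12|/√12, which is < ϵ once |y − 12| < √12·ϵ.
Take δ = min(12, √12·ϵ). If 0 < |y − 12| < δ then y > 0 and |√y − √12| < |y − 12|/√12 < ϵ.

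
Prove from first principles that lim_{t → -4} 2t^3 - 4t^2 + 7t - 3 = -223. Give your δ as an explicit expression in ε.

δ = min(2, ε/199)

Let ε > 0 be given. We want δ > 0 such that 0 < |t + 4| < δ implies |(2t^3 - 4t^2 + 7t - 3) + 223| < ε.
(2t^3 - 4t^2 + 7t - 3) + 223 = 2t^3 - 4t^2 + 7t + 220 = (t + 4)(2t^2 - 12t + 55).
So |(2t^3 - 4t^2 + 7t - 3) + 223| = |t + 4|·|2t^2 - 12t + 55|.
Require δ ≤ 2. Then |t + 4| < 2 gives |t| < 6, and by the triangle inequality |2t^2 - 12t + 55| ≤ 2·6^2 + 12·6 + 55 = 199.
Hence |(2t^3 - 4t^2 + 7t - 3) + 223| ≤ 199|t + 4| < ε provided |t + 4| < ε/199.
Choosing δ = min(2, ε/199) ensures both conditions, hence |(2t^3 - 4t^2 + 7t - 3) + 223| < ε.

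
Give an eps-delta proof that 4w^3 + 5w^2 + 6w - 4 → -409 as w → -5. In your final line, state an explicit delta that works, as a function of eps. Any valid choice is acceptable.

delta = min(1, eps/315)

Fix eps > 0. We want delta > 0 such that 0 < |w + 5| < delta implies |(4w^3 + 5w^2 + 6w - 4) + 409| < eps.
(4w^3 + 5w^2 + 6w - 4) + 409 = 4w^3 + 5w^2 + 6w + 405 = (w + 5)(4w^2 - 15w + 81).
So |(4w^3 + 5w^2 + 6w - 4) + 409| = |w + 5|·|4w^2 - 15w + 81|.
Assume first that |w + 5| < 1, so |w| < 6. Then |4w^2 - 15w + 81| ≤ 4·6^2 + 15·6 + 81 = 315.
Hence |(4w^3 + 5w^2 + 6w - 4) + 409| ≤ 315|w + 5| < eps provided |w + 5| < eps/315.
Take delta = min(1, eps/315). Then 0 < |w + 5| < delta gives both |w + 5| < 1 and |w + 5| < eps/315, so |(4w^3 + 5w^2 + 6w - 4) + 409| < eps.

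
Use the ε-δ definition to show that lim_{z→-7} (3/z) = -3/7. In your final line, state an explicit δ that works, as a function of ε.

Fix ε > 0. We seek δ > 0 such that 0 < |z + 7| < δ implies |3/z + 3/7| < ε.
|3/z + 3/7| = 3·|-7 − z|/(7·|z|) = 3|z + 7|/(7|z|).
Restrict δ ≤ 7/2. Then |z + 7| < 7/2 gives |z| > 7/2, so 7|z| > 49/2.
Then |3/z + 3/7| < 3|z + 7|/(49/2), which is < ε when |z + 7| < (49/6)ε.
Take δ = min(7/2, (49/6)ε). Then 0 < |z + 7| < δ gives both |z + 7| < 7/2 and |z + 7| < (49/6)ε, so |3/z + 3/7| < ε.

δ = min(7/2, (49/6)ε)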